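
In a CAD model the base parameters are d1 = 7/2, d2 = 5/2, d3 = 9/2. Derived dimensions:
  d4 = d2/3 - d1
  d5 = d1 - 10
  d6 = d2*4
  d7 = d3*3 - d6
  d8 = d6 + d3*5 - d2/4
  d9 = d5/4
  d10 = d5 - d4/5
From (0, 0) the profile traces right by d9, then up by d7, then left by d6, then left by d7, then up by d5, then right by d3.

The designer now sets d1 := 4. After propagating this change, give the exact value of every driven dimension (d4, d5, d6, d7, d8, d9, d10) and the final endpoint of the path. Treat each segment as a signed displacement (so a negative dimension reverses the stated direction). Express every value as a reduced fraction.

d4 = -19/6
d5 = -6
d6 = 10
d7 = 7/2
d8 = 255/8
d9 = -3/2
d10 = -161/30
endpoint = (-21/2, -5/2)

Apply edit: d1 := 4
  d4 = d2/3 - d1 = -19/6
  d5 = d1 - 10 = -6
  d6 = d2*4 = 10
  d7 = d3*3 - d6 = 7/2
  d8 = d6 + d3*5 - d2/4 = 255/8
  d9 = d5/4 = -3/2
  d10 = d5 - d4/5 = -161/30
Walk from origin (0, 0):
  seg 1: right by d9 = -3/2 → (-3/2, 0)
  seg 2: up by d7 = 7/2 → (-3/2, 7/2)
  seg 3: left by d6 = 10 → (-23/2, 7/2)
  seg 4: left by d7 = 7/2 → (-15, 7/2)
  seg 5: up by d5 = -6 → (-15, -5/2)
  seg 6: right by d3 = 9/2 → (-21/2, -5/2)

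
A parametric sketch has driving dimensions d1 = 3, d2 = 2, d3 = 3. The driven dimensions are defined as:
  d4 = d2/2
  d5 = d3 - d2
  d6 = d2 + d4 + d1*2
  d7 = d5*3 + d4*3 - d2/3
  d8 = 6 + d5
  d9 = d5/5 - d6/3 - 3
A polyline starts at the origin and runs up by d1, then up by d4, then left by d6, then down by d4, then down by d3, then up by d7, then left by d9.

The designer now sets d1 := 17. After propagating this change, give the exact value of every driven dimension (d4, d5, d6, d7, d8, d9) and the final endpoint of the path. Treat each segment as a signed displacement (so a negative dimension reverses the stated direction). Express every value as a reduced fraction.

Apply edit: d1 := 17
  d4 = d2/2 = 1
  d5 = d3 - d2 = 1
  d6 = d2 + d4 + d1*2 = 37
  d7 = d5*3 + d4*3 - d2/3 = 16/3
  d8 = 6 + d5 = 7
  d9 = d5/5 - d6/3 - 3 = -227/15
Walk from origin (0, 0):
  seg 1: up by d1 = 17 → (0, 17)
  seg 2: up by d4 = 1 → (0, 18)
  seg 3: left by d6 = 37 → (-37, 18)
  seg 4: down by d4 = 1 → (-37, 17)
  seg 5: down by d3 = 3 → (-37, 14)
  seg 6: up by d7 = 16/3 → (-37, 58/3)
  seg 7: left by d9 = -227/15 → (-328/15, 58/3)

d4 = 1
d5 = 1
d6 = 37
d7 = 16/3
d8 = 7
d9 = -227/15
endpoint = (-328/15, 58/3)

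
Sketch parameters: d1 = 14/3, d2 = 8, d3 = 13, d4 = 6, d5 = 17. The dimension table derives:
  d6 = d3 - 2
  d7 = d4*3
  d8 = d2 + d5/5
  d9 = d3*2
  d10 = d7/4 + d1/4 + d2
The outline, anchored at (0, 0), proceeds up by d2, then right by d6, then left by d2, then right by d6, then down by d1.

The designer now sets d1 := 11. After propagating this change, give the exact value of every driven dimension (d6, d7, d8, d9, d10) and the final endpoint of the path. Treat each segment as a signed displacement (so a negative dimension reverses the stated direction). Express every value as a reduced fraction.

Apply edit: d1 := 11
  d6 = d3 - 2 = 11
  d7 = d4*3 = 18
  d8 = d2 + d5/5 = 57/5
  d9 = d3*2 = 26
  d10 = d7/4 + d1/4 + d2 = 61/4
Walk from origin (0, 0):
  seg 1: up by d2 = 8 → (0, 8)
  seg 2: right by d6 = 11 → (11, 8)
  seg 3: left by d2 = 8 → (3, 8)
  seg 4: right by d6 = 11 → (14, 8)
  seg 5: down by d1 = 11 → (14, -3)

d6 = 11
d7 = 18
d8 = 57/5
d9 = 26
d10 = 61/4
endpoint = (14, -3)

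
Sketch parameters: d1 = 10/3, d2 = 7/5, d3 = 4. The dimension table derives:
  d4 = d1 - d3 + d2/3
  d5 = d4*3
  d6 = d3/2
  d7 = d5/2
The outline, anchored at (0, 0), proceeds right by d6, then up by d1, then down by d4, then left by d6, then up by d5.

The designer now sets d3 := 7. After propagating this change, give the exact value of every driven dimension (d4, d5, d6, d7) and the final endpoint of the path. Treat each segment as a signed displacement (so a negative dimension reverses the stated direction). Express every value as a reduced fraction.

d4 = -16/5
d5 = -48/5
d6 = 7/2
d7 = -24/5
endpoint = (0, -46/15)

Apply edit: d3 := 7
  d4 = d1 - d3 + d2/3 = -16/5
  d5 = d4*3 = -48/5
  d6 = d3/2 = 7/2
  d7 = d5/2 = -24/5
Walk from origin (0, 0):
  seg 1: right by d6 = 7/2 → (7/2, 0)
  seg 2: up by d1 = 10/3 → (7/2, 10/3)
  seg 3: down by d4 = -16/5 → (7/2, 98/15)
  seg 4: left by d6 = 7/2 → (0, 98/15)
  seg 5: up by d5 = -48/5 → (0, -46/15)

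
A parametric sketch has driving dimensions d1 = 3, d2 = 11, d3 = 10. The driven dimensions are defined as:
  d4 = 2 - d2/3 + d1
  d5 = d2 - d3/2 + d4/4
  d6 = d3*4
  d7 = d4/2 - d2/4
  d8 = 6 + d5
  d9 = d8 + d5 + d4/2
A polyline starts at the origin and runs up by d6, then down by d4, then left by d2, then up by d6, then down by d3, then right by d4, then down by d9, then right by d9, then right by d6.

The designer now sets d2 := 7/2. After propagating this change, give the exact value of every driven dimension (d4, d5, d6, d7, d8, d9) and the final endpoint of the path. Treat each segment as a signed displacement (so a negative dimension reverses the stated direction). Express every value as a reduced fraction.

d4 = 23/6
d5 = -13/24
d6 = 40
d7 = 25/24
d8 = 131/24
d9 = 41/6
endpoint = (283/6, 178/3)

Apply edit: d2 := 7/2
  d4 = 2 - d2/3 + d1 = 23/6
  d5 = d2 - d3/2 + d4/4 = -13/24
  d6 = d3*4 = 40
  d7 = d4/2 - d2/4 = 25/24
  d8 = 6 + d5 = 131/24
  d9 = d8 + d5 + d4/2 = 41/6
Walk from origin (0, 0):
  seg 1: up by d6 = 40 → (0, 40)
  seg 2: down by d4 = 23/6 → (0, 217/6)
  seg 3: left by d2 = 7/2 → (-7/2, 217/6)
  seg 4: up by d6 = 40 → (-7/2, 457/6)
  seg 5: down by d3 = 10 → (-7/2, 397/6)
  seg 6: right by d4 = 23/6 → (1/3, 397/6)
  seg 7: down by d9 = 41/6 → (1/3, 178/3)
  seg 8: right by d9 = 41/6 → (43/6, 178/3)
  seg 9: right by d6 = 40 → (283/6, 178/3)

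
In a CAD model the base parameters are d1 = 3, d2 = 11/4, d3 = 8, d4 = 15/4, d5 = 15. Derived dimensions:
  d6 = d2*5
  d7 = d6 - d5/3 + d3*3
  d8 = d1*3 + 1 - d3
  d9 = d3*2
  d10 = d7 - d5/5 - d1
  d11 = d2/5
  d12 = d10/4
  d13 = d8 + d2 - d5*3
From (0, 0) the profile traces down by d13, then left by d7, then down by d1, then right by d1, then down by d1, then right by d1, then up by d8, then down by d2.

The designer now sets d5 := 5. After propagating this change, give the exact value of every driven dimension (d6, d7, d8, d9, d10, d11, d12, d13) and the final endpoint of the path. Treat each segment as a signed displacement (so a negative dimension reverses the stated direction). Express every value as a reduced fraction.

d6 = 55/4
d7 = 433/12
d8 = 2
d9 = 16
d10 = 385/12
d11 = 11/20
d12 = 385/48
d13 = -41/4
endpoint = (-361/12, 7/2)

Apply edit: d5 := 5
  d6 = d2*5 = 55/4
  d7 = d6 - d5/3 + d3*3 = 433/12
  d8 = d1*3 + 1 - d3 = 2
  d9 = d3*2 = 16
  d10 = d7 - d5/5 - d1 = 385/12
  d11 = d2/5 = 11/20
  d12 = d10/4 = 385/48
  d13 = d8 + d2 - d5*3 = -41/4
Walk from origin (0, 0):
  seg 1: down by d13 = -41/4 → (0, 41/4)
  seg 2: left by d7 = 433/12 → (-433/12, 41/4)
  seg 3: down by d1 = 3 → (-433/12, 29/4)
  seg 4: right by d1 = 3 → (-397/12, 29/4)
  seg 5: down by d1 = 3 → (-397/12, 17/4)
  seg 6: right by d1 = 3 → (-361/12, 17/4)
  seg 7: up by d8 = 2 → (-361/12, 25/4)
  seg 8: down by d2 = 11/4 → (-361/12, 7/2)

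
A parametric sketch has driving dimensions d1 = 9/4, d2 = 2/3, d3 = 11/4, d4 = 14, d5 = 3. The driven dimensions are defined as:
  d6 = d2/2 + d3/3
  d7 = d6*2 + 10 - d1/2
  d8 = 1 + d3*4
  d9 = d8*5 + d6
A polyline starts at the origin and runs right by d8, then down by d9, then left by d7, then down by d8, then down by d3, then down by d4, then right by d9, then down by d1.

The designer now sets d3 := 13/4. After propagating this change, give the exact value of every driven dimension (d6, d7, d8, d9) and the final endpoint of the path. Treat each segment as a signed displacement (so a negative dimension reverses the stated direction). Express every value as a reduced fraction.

Apply edit: d3 := 13/4
  d6 = d2/2 + d3/3 = 17/12
  d7 = d6*2 + 10 - d1/2 = 281/24
  d8 = 1 + d3*4 = 14
  d9 = d8*5 + d6 = 857/12
Walk from origin (0, 0):
  seg 1: right by d8 = 14 → (14, 0)
  seg 2: down by d9 = 857/12 → (14, -857/12)
  seg 3: left by d7 = 281/24 → (55/24, -857/12)
  seg 4: down by d8 = 14 → (55/24, -1025/12)
  seg 5: down by d3 = 13/4 → (55/24, -266/3)
  seg 6: down by d4 = 14 → (55/24, -308/3)
  seg 7: right by d9 = 857/12 → (1769/24, -308/3)
  seg 8: down by d1 = 9/4 → (1769/24, -1259/12)

d6 = 17/12
d7 = 281/24
d8 = 14
d9 = 857/12
endpoint = (1769/24, -1259/12)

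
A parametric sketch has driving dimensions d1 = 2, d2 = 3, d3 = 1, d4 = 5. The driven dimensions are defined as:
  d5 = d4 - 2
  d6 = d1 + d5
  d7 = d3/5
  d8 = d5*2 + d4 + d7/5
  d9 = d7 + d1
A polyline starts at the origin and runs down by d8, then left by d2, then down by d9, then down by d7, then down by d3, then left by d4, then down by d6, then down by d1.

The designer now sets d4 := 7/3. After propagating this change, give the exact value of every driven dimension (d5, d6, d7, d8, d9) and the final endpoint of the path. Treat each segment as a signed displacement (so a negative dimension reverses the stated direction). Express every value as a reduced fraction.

Apply edit: d4 := 7/3
  d5 = d4 - 2 = 1/3
  d6 = d1 + d5 = 7/3
  d7 = d3/5 = 1/5
  d8 = d5*2 + d4 + d7/5 = 76/25
  d9 = d7 + d1 = 11/5
Walk from origin (0, 0):
  seg 1: down by d8 = 76/25 → (0, -76/25)
  seg 2: left by d2 = 3 → (-3, -76/25)
  seg 3: down by d9 = 11/5 → (-3, -131/25)
  seg 4: down by d7 = 1/5 → (-3, -136/25)
  seg 5: down by d3 = 1 → (-3, -161/25)
  seg 6: left by d4 = 7/3 → (-16/3, -161/25)
  seg 7: down by d6 = 7/3 → (-16/3, -658/75)
  seg 8: down by d1 = 2 → (-16/3, -808/75)

d5 = 1/3
d6 = 7/3
d7 = 1/5
d8 = 76/25
d9 = 11/5
endpoint = (-16/3, -808/75)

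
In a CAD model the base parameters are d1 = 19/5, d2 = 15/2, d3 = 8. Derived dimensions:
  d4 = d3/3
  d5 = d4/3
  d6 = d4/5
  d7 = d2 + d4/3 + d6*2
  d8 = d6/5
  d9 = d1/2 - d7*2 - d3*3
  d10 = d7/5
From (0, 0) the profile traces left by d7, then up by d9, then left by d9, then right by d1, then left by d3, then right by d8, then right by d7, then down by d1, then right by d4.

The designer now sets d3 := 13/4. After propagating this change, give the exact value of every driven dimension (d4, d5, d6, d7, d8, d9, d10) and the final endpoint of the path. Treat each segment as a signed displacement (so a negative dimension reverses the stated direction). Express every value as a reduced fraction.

d4 = 13/12
d5 = 13/36
d6 = 13/60
d7 = 1493/180
d8 = 13/300
d9 = -4399/180
d10 = 1493/900
endpoint = (5876/225, -5083/180)

Apply edit: d3 := 13/4
  d4 = d3/3 = 13/12
  d5 = d4/3 = 13/36
  d6 = d4/5 = 13/60
  d7 = d2 + d4/3 + d6*2 = 1493/180
  d8 = d6/5 = 13/300
  d9 = d1/2 - d7*2 - d3*3 = -4399/180
  d10 = d7/5 = 1493/900
Walk from origin (0, 0):
  seg 1: left by d7 = 1493/180 → (-1493/180, 0)
  seg 2: up by d9 = -4399/180 → (-1493/180, -4399/180)
  seg 3: left by d9 = -4399/180 → (1453/90, -4399/180)
  seg 4: right by d1 = 19/5 → (359/18, -4399/180)
  seg 5: left by d3 = 13/4 → (601/36, -4399/180)
  seg 6: right by d8 = 13/300 → (3766/225, -4399/180)
  seg 7: right by d7 = 1493/180 → (22529/900, -4399/180)
  seg 8: down by d1 = 19/5 → (22529/900, -5083/180)
  seg 9: right by d4 = 13/12 → (5876/225, -5083/180)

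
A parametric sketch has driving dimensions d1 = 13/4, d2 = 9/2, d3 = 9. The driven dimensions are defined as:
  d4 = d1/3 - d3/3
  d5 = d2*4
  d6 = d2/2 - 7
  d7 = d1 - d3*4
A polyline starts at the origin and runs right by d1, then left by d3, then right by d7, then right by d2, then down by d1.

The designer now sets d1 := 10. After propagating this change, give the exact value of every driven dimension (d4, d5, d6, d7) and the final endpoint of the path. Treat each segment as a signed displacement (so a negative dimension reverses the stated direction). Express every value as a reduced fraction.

d4 = 1/3
d5 = 18
d6 = -19/4
d7 = -26
endpoint = (-41/2, -10)

Apply edit: d1 := 10
  d4 = d1/3 - d3/3 = 1/3
  d5 = d2*4 = 18
  d6 = d2/2 - 7 = -19/4
  d7 = d1 - d3*4 = -26
Walk from origin (0, 0):
  seg 1: right by d1 = 10 → (10, 0)
  seg 2: left by d3 = 9 → (1, 0)
  seg 3: right by d7 = -26 → (-25, 0)
  seg 4: right by d2 = 9/2 → (-41/2, 0)
  seg 5: down by d1 = 10 → (-41/2, -10)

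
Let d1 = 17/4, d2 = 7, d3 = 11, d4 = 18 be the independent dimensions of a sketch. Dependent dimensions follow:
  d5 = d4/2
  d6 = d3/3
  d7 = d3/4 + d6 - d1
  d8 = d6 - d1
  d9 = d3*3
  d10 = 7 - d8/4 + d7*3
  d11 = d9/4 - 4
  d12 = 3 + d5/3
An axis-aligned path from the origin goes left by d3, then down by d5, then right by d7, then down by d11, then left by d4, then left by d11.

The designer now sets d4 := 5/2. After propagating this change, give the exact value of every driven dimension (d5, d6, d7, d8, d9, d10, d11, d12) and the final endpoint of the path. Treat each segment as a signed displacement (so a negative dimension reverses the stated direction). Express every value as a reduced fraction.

d5 = 5/4
d6 = 11/3
d7 = 13/6
d8 = -7/12
d9 = 33
d10 = 655/48
d11 = 17/4
d12 = 41/12
endpoint = (-187/12, -11/2)

Apply edit: d4 := 5/2
  d5 = d4/2 = 5/4
  d6 = d3/3 = 11/3
  d7 = d3/4 + d6 - d1 = 13/6
  d8 = d6 - d1 = -7/12
  d9 = d3*3 = 33
  d10 = 7 - d8/4 + d7*3 = 655/48
  d11 = d9/4 - 4 = 17/4
  d12 = 3 + d5/3 = 41/12
Walk from origin (0, 0):
  seg 1: left by d3 = 11 → (-11, 0)
  seg 2: down by d5 = 5/4 → (-11, -5/4)
  seg 3: right by d7 = 13/6 → (-53/6, -5/4)
  seg 4: down by d11 = 17/4 → (-53/6, -11/2)
  seg 5: left by d4 = 5/2 → (-34/3, -11/2)
  seg 6: left by d11 = 17/4 → (-187/12, -11/2)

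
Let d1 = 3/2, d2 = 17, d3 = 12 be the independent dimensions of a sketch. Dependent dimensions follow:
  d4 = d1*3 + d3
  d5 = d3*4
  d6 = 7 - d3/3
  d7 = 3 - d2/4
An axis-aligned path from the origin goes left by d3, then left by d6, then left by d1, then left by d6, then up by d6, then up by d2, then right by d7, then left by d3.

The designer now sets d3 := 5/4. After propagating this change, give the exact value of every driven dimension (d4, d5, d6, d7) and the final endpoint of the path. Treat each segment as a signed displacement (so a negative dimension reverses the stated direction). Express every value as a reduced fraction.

d4 = 23/4
d5 = 5
d6 = 79/12
d7 = -5/4
endpoint = (-221/12, 283/12)

Apply edit: d3 := 5/4
  d4 = d1*3 + d3 = 23/4
  d5 = d3*4 = 5
  d6 = 7 - d3/3 = 79/12
  d7 = 3 - d2/4 = -5/4
Walk from origin (0, 0):
  seg 1: left by d3 = 5/4 → (-5/4, 0)
  seg 2: left by d6 = 79/12 → (-47/6, 0)
  seg 3: left by d1 = 3/2 → (-28/3, 0)
  seg 4: left by d6 = 79/12 → (-191/12, 0)
  seg 5: up by d6 = 79/12 → (-191/12, 79/12)
  seg 6: up by d2 = 17 → (-191/12, 283/12)
  seg 7: right by d7 = -5/4 → (-103/6, 283/12)
  seg 8: left by d3 = 5/4 → (-221/12, 283/12)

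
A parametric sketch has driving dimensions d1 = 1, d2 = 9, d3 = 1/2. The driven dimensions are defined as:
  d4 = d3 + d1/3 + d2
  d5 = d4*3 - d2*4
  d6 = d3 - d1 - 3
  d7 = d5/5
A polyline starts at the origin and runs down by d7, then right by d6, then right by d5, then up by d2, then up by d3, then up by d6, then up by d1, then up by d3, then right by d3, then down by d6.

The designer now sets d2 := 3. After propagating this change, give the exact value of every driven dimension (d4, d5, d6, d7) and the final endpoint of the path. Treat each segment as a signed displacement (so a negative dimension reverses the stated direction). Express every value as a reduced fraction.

Apply edit: d2 := 3
  d4 = d3 + d1/3 + d2 = 23/6
  d5 = d4*3 - d2*4 = -1/2
  d6 = d3 - d1 - 3 = -7/2
  d7 = d5/5 = -1/10
Walk from origin (0, 0):
  seg 1: down by d7 = -1/10 → (0, 1/10)
  seg 2: right by d6 = -7/2 → (-7/2, 1/10)
  seg 3: right by d5 = -1/2 → (-4, 1/10)
  seg 4: up by d2 = 3 → (-4, 31/10)
  seg 5: up by d3 = 1/2 → (-4, 18/5)
  seg 6: up by d6 = -7/2 → (-4, 1/10)
  seg 7: up by d1 = 1 → (-4, 11/10)
  seg 8: up by d3 = 1/2 → (-4, 8/5)
  seg 9: right by d3 = 1/2 → (-7/2, 8/5)
  seg 10: down by d6 = -7/2 → (-7/2, 51/10)

d4 = 23/6
d5 = -1/2
d6 = -7/2
d7 = -1/10
endpoint = (-7/2, 51/10)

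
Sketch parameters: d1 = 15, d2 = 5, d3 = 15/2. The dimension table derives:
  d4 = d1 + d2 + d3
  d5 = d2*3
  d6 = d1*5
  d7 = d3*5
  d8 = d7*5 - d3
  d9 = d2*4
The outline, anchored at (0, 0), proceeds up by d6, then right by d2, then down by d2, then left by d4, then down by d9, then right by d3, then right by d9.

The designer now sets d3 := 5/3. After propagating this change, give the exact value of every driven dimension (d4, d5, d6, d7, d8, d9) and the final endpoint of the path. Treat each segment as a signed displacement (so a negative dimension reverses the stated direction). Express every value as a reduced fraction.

d4 = 65/3
d5 = 15
d6 = 75
d7 = 25/3
d8 = 40
d9 = 20
endpoint = (5, 50)

Apply edit: d3 := 5/3
  d4 = d1 + d2 + d3 = 65/3
  d5 = d2*3 = 15
  d6 = d1*5 = 75
  d7 = d3*5 = 25/3
  d8 = d7*5 - d3 = 40
  d9 = d2*4 = 20
Walk from origin (0, 0):
  seg 1: up by d6 = 75 → (0, 75)
  seg 2: right by d2 = 5 → (5, 75)
  seg 3: down by d2 = 5 → (5, 70)
  seg 4: left by d4 = 65/3 → (-50/3, 70)
  seg 5: down by d9 = 20 → (-50/3, 50)
  seg 6: right by d3 = 5/3 → (-15, 50)
  seg 7: right by d9 = 20 → (5, 50)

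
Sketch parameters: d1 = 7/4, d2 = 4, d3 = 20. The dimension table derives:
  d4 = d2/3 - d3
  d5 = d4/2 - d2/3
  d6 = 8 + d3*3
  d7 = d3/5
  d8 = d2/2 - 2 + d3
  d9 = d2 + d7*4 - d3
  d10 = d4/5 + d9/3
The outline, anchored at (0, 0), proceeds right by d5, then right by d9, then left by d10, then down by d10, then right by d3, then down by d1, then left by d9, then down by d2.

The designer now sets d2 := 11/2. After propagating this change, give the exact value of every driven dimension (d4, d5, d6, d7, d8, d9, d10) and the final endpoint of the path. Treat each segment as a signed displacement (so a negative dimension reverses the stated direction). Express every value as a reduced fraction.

Apply edit: d2 := 11/2
  d4 = d2/3 - d3 = -109/6
  d5 = d4/2 - d2/3 = -131/12
  d6 = 8 + d3*3 = 68
  d7 = d3/5 = 4
  d8 = d2/2 - 2 + d3 = 83/4
  d9 = d2 + d7*4 - d3 = 3/2
  d10 = d4/5 + d9/3 = -47/15
Walk from origin (0, 0):
  seg 1: right by d5 = -131/12 → (-131/12, 0)
  seg 2: right by d9 = 3/2 → (-113/12, 0)
  seg 3: left by d10 = -47/15 → (-377/60, 0)
  seg 4: down by d10 = -47/15 → (-377/60, 47/15)
  seg 5: right by d3 = 20 → (823/60, 47/15)
  seg 6: down by d1 = 7/4 → (823/60, 83/60)
  seg 7: left by d9 = 3/2 → (733/60, 83/60)
  seg 8: down by d2 = 11/2 → (733/60, -247/60)

d4 = -109/6
d5 = -131/12
d6 = 68
d7 = 4
d8 = 83/4
d9 = 3/2
d10 = -47/15
endpoint = (733/60, -247/60)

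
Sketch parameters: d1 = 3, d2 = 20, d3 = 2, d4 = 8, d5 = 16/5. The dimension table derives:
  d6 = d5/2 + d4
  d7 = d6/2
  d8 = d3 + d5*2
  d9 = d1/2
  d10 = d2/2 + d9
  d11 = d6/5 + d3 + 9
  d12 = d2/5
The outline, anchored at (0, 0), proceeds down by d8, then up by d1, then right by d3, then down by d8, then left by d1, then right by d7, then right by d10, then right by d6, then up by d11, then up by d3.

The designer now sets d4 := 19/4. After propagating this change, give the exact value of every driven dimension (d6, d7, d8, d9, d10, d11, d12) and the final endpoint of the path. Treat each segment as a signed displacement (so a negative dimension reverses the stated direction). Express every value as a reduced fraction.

Apply edit: d4 := 19/4
  d6 = d5/2 + d4 = 127/20
  d7 = d6/2 = 127/40
  d8 = d3 + d5*2 = 42/5
  d9 = d1/2 = 3/2
  d10 = d2/2 + d9 = 23/2
  d11 = d6/5 + d3 + 9 = 1227/100
  d12 = d2/5 = 4
Walk from origin (0, 0):
  seg 1: down by d8 = 42/5 → (0, -42/5)
  seg 2: up by d1 = 3 → (0, -27/5)
  seg 3: right by d3 = 2 → (2, -27/5)
  seg 4: down by d8 = 42/5 → (2, -69/5)
  seg 5: left by d1 = 3 → (-1, -69/5)
  seg 6: right by d7 = 127/40 → (87/40, -69/5)
  seg 7: right by d10 = 23/2 → (547/40, -69/5)
  seg 8: right by d6 = 127/20 → (801/40, -69/5)
  seg 9: up by d11 = 1227/100 → (801/40, -153/100)
  seg 10: up by d3 = 2 → (801/40, 47/100)

d6 = 127/20
d7 = 127/40
d8 = 42/5
d9 = 3/2
d10 = 23/2
d11 = 1227/100
d12 = 4
endpoint = (801/40, 47/100)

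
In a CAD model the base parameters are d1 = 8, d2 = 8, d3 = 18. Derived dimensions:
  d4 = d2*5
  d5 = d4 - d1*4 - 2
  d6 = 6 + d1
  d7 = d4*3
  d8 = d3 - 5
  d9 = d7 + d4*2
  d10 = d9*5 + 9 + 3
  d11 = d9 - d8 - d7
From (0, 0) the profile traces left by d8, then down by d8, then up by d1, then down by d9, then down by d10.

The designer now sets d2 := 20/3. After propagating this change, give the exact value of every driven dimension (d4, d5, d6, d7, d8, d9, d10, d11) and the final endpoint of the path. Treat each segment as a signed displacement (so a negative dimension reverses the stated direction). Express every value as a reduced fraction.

d4 = 100/3
d5 = -2/3
d6 = 14
d7 = 100
d8 = 13
d9 = 500/3
d10 = 2536/3
d11 = 161/3
endpoint = (-13, -1017)

Apply edit: d2 := 20/3
  d4 = d2*5 = 100/3
  d5 = d4 - d1*4 - 2 = -2/3
  d6 = 6 + d1 = 14
  d7 = d4*3 = 100
  d8 = d3 - 5 = 13
  d9 = d7 + d4*2 = 500/3
  d10 = d9*5 + 9 + 3 = 2536/3
  d11 = d9 - d8 - d7 = 161/3
Walk from origin (0, 0):
  seg 1: left by d8 = 13 → (-13, 0)
  seg 2: down by d8 = 13 → (-13, -13)
  seg 3: up by d1 = 8 → (-13, -5)
  seg 4: down by d9 = 500/3 → (-13, -515/3)
  seg 5: down by d10 = 2536/3 → (-13, -1017)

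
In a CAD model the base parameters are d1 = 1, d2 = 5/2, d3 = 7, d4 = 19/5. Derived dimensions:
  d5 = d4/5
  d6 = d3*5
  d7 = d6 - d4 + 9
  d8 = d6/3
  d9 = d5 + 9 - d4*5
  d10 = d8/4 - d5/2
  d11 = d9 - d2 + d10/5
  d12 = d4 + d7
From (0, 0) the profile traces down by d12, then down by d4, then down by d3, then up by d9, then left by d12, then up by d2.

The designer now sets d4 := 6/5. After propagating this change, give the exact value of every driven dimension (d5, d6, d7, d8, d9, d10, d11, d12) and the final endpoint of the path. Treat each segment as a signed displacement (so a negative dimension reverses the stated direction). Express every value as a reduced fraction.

Apply edit: d4 := 6/5
  d5 = d4/5 = 6/25
  d6 = d3*5 = 35
  d7 = d6 - d4 + 9 = 214/5
  d8 = d6/3 = 35/3
  d9 = d5 + 9 - d4*5 = 81/25
  d10 = d8/4 - d5/2 = 839/300
  d11 = d9 - d2 + d10/5 = 1949/1500
  d12 = d4 + d7 = 44
Walk from origin (0, 0):
  seg 1: down by d12 = 44 → (0, -44)
  seg 2: down by d4 = 6/5 → (0, -226/5)
  seg 3: down by d3 = 7 → (0, -261/5)
  seg 4: up by d9 = 81/25 → (0, -1224/25)
  seg 5: left by d12 = 44 → (-44, -1224/25)
  seg 6: up by d2 = 5/2 → (-44, -2323/50)

d5 = 6/25
d6 = 35
d7 = 214/5
d8 = 35/3
d9 = 81/25
d10 = 839/300
d11 = 1949/1500
d12 = 44
endpoint = (-44, -2323/50)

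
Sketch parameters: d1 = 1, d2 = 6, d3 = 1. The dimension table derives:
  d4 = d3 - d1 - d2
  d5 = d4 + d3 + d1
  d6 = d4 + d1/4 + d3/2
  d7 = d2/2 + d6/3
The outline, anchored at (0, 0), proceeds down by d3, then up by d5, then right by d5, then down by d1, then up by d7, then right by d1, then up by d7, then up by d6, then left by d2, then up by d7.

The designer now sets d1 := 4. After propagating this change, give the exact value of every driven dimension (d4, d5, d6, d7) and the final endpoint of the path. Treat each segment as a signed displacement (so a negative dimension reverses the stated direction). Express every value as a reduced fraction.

Apply edit: d1 := 4
  d4 = d3 - d1 - d2 = -9
  d5 = d4 + d3 + d1 = -4
  d6 = d4 + d1/4 + d3/2 = -15/2
  d7 = d2/2 + d6/3 = 1/2
Walk from origin (0, 0):
  seg 1: down by d3 = 1 → (0, -1)
  seg 2: up by d5 = -4 → (0, -5)
  seg 3: right by d5 = -4 → (-4, -5)
  seg 4: down by d1 = 4 → (-4, -9)
  seg 5: up by d7 = 1/2 → (-4, -17/2)
  seg 6: right by d1 = 4 → (0, -17/2)
  seg 7: up by d7 = 1/2 → (0, -8)
  seg 8: up by d6 = -15/2 → (0, -31/2)
  seg 9: left by d2 = 6 → (-6, -31/2)
  seg 10: up by d7 = 1/2 → (-6, -15)

d4 = -9
d5 = -4
d6 = -15/2
d7 = 1/2
endpoint = (-6, -15)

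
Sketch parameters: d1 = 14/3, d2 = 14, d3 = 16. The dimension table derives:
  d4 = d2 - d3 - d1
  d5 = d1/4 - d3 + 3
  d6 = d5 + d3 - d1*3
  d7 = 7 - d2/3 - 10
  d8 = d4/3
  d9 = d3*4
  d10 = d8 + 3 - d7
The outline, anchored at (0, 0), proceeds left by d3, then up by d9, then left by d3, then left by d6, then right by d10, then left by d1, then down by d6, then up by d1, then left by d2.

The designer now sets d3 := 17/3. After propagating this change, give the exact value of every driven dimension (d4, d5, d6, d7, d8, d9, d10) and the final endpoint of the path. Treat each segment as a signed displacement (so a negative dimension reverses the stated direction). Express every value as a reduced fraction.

Apply edit: d3 := 17/3
  d4 = d2 - d3 - d1 = 11/3
  d5 = d1/4 - d3 + 3 = -3/2
  d6 = d5 + d3 - d1*3 = -59/6
  d7 = 7 - d2/3 - 10 = -23/3
  d8 = d4/3 = 11/9
  d9 = d3*4 = 68/3
  d10 = d8 + 3 - d7 = 107/9
Walk from origin (0, 0):
  seg 1: left by d3 = 17/3 → (-17/3, 0)
  seg 2: up by d9 = 68/3 → (-17/3, 68/3)
  seg 3: left by d3 = 17/3 → (-34/3, 68/3)
  seg 4: left by d6 = -59/6 → (-3/2, 68/3)
  seg 5: right by d10 = 107/9 → (187/18, 68/3)
  seg 6: left by d1 = 14/3 → (103/18, 68/3)
  seg 7: down by d6 = -59/6 → (103/18, 65/2)
  seg 8: up by d1 = 14/3 → (103/18, 223/6)
  seg 9: left by d2 = 14 → (-149/18, 223/6)

d4 = 11/3
d5 = -3/2
d6 = -59/6
d7 = -23/3
d8 = 11/9
d9 = 68/3
d10 = 107/9
endpoint = (-149/18, 223/6)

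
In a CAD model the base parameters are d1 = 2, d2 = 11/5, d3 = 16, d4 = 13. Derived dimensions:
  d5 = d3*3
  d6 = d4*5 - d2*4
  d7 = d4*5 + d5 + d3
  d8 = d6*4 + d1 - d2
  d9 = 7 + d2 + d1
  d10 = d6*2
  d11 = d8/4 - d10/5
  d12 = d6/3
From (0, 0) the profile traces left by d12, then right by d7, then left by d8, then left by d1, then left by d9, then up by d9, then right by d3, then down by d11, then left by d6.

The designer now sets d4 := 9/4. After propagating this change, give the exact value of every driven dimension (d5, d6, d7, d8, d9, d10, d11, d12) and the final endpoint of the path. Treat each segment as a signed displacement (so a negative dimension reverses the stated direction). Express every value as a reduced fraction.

Apply edit: d4 := 9/4
  d5 = d3*3 = 48
  d6 = d4*5 - d2*4 = 49/20
  d7 = d4*5 + d5 + d3 = 301/4
  d8 = d6*4 + d1 - d2 = 48/5
  d9 = 7 + d2 + d1 = 56/5
  d10 = d6*2 = 49/10
  d11 = d8/4 - d10/5 = 71/50
  d12 = d6/3 = 49/60
Walk from origin (0, 0):
  seg 1: left by d12 = 49/60 → (-49/60, 0)
  seg 2: right by d7 = 301/4 → (2233/30, 0)
  seg 3: left by d8 = 48/5 → (389/6, 0)
  seg 4: left by d1 = 2 → (377/6, 0)
  seg 5: left by d9 = 56/5 → (1549/30, 0)
  seg 6: up by d9 = 56/5 → (1549/30, 56/5)
  seg 7: right by d3 = 16 → (2029/30, 56/5)
  seg 8: down by d11 = 71/50 → (2029/30, 489/50)
  seg 9: left by d6 = 49/20 → (3911/60, 489/50)

d5 = 48
d6 = 49/20
d7 = 301/4
d8 = 48/5
d9 = 56/5
d10 = 49/10
d11 = 71/50
d12 = 49/60
endpoint = (3911/60, 489/50)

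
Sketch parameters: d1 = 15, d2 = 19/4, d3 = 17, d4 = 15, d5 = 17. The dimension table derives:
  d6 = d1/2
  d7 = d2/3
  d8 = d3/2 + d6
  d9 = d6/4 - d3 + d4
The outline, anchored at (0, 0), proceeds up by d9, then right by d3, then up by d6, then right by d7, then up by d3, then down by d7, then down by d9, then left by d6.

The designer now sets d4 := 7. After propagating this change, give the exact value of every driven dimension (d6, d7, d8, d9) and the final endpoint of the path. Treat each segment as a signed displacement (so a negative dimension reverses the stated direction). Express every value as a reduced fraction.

d6 = 15/2
d7 = 19/12
d8 = 16
d9 = -65/8
endpoint = (133/12, 275/12)

Apply edit: d4 := 7
  d6 = d1/2 = 15/2
  d7 = d2/3 = 19/12
  d8 = d3/2 + d6 = 16
  d9 = d6/4 - d3 + d4 = -65/8
Walk from origin (0, 0):
  seg 1: up by d9 = -65/8 → (0, -65/8)
  seg 2: right by d3 = 17 → (17, -65/8)
  seg 3: up by d6 = 15/2 → (17, -5/8)
  seg 4: right by d7 = 19/12 → (223/12, -5/8)
  seg 5: up by d3 = 17 → (223/12, 131/8)
  seg 6: down by d7 = 19/12 → (223/12, 355/24)
  seg 7: down by d9 = -65/8 → (223/12, 275/12)
  seg 8: left by d6 = 15/2 → (133/12, 275/12)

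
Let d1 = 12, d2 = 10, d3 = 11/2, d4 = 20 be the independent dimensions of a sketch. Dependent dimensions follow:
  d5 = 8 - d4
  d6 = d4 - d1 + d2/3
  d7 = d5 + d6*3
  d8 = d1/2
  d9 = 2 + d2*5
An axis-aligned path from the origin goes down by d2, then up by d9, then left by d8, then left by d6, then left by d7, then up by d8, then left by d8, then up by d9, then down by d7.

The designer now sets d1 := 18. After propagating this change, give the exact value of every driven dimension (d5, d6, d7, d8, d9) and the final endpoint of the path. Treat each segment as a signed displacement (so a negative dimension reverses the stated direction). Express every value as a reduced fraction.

Apply edit: d1 := 18
  d5 = 8 - d4 = -12
  d6 = d4 - d1 + d2/3 = 16/3
  d7 = d5 + d6*3 = 4
  d8 = d1/2 = 9
  d9 = 2 + d2*5 = 52
Walk from origin (0, 0):
  seg 1: down by d2 = 10 → (0, -10)
  seg 2: up by d9 = 52 → (0, 42)
  seg 3: left by d8 = 9 → (-9, 42)
  seg 4: left by d6 = 16/3 → (-43/3, 42)
  seg 5: left by d7 = 4 → (-55/3, 42)
  seg 6: up by d8 = 9 → (-55/3, 51)
  seg 7: left by d8 = 9 → (-82/3, 51)
  seg 8: up by d9 = 52 → (-82/3, 103)
  seg 9: down by d7 = 4 → (-82/3, 99)

d5 = -12
d6 = 16/3
d7 = 4
d8 = 9
d9 = 52
endpoint = (-82/3, 99)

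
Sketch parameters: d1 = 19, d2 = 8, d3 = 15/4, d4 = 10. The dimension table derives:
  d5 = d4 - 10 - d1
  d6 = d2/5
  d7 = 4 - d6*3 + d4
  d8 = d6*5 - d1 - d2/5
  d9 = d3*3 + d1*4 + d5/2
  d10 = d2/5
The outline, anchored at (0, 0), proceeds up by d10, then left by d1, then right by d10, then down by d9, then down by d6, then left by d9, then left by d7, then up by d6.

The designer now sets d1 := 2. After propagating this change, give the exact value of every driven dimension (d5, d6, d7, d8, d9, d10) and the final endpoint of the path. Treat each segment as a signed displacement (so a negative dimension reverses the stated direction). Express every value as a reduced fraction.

Apply edit: d1 := 2
  d5 = d4 - 10 - d1 = -2
  d6 = d2/5 = 8/5
  d7 = 4 - d6*3 + d4 = 46/5
  d8 = d6*5 - d1 - d2/5 = 22/5
  d9 = d3*3 + d1*4 + d5/2 = 73/4
  d10 = d2/5 = 8/5
Walk from origin (0, 0):
  seg 1: up by d10 = 8/5 → (0, 8/5)
  seg 2: left by d1 = 2 → (-2, 8/5)
  seg 3: right by d10 = 8/5 → (-2/5, 8/5)
  seg 4: down by d9 = 73/4 → (-2/5, -333/20)
  seg 5: down by d6 = 8/5 → (-2/5, -73/4)
  seg 6: left by d9 = 73/4 → (-373/20, -73/4)
  seg 7: left by d7 = 46/5 → (-557/20, -73/4)
  seg 8: up by d6 = 8/5 → (-557/20, -333/20)

d5 = -2
d6 = 8/5
d7 = 46/5
d8 = 22/5
d9 = 73/4
d10 = 8/5
endpoint = (-557/20, -333/20)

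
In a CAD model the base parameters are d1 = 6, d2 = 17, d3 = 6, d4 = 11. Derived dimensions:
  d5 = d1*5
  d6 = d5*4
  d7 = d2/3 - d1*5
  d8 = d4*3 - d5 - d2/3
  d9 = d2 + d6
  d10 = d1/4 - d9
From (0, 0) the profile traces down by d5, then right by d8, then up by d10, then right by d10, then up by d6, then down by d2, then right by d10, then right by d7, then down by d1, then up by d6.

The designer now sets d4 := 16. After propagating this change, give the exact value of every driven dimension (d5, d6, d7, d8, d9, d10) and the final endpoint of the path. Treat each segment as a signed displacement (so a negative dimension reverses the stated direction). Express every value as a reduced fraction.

d5 = 30
d6 = 120
d7 = -73/3
d8 = 37/3
d9 = 137
d10 = -271/2
endpoint = (-283, 103/2)

Apply edit: d4 := 16
  d5 = d1*5 = 30
  d6 = d5*4 = 120
  d7 = d2/3 - d1*5 = -73/3
  d8 = d4*3 - d5 - d2/3 = 37/3
  d9 = d2 + d6 = 137
  d10 = d1/4 - d9 = -271/2
Walk from origin (0, 0):
  seg 1: down by d5 = 30 → (0, -30)
  seg 2: right by d8 = 37/3 → (37/3, -30)
  seg 3: up by d10 = -271/2 → (37/3, -331/2)
  seg 4: right by d10 = -271/2 → (-739/6, -331/2)
  seg 5: up by d6 = 120 → (-739/6, -91/2)
  seg 6: down by d2 = 17 → (-739/6, -125/2)
  seg 7: right by d10 = -271/2 → (-776/3, -125/2)
  seg 8: right by d7 = -73/3 → (-283, -125/2)
  seg 9: down by d1 = 6 → (-283, -137/2)
  seg 10: up by d6 = 120 → (-283, 103/2)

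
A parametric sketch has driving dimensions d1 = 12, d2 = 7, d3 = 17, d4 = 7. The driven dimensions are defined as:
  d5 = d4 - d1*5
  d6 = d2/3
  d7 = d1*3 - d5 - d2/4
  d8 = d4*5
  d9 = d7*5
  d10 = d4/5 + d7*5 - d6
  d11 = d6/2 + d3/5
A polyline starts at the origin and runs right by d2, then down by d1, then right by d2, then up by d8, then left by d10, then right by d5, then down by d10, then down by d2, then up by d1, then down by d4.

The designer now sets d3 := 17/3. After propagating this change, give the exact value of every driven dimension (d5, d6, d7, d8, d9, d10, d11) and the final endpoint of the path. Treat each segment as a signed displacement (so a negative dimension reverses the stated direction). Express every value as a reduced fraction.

Apply edit: d3 := 17/3
  d5 = d4 - d1*5 = -53
  d6 = d2/3 = 7/3
  d7 = d1*3 - d5 - d2/4 = 349/4
  d8 = d4*5 = 35
  d9 = d7*5 = 1745/4
  d10 = d4/5 + d7*5 - d6 = 26119/60
  d11 = d6/2 + d3/5 = 23/10
Walk from origin (0, 0):
  seg 1: right by d2 = 7 → (7, 0)
  seg 2: down by d1 = 12 → (7, -12)
  seg 3: right by d2 = 7 → (14, -12)
  seg 4: up by d8 = 35 → (14, 23)
  seg 5: left by d10 = 26119/60 → (-25279/60, 23)
  seg 6: right by d5 = -53 → (-28459/60, 23)
  seg 7: down by d10 = 26119/60 → (-28459/60, -24739/60)
  seg 8: down by d2 = 7 → (-28459/60, -25159/60)
  seg 9: up by d1 = 12 → (-28459/60, -24439/60)
  seg 10: down by d4 = 7 → (-28459/60, -24859/60)

d5 = -53
d6 = 7/3
d7 = 349/4
d8 = 35
d9 = 1745/4
d10 = 26119/60
d11 = 23/10
endpoint = (-28459/60, -24859/60)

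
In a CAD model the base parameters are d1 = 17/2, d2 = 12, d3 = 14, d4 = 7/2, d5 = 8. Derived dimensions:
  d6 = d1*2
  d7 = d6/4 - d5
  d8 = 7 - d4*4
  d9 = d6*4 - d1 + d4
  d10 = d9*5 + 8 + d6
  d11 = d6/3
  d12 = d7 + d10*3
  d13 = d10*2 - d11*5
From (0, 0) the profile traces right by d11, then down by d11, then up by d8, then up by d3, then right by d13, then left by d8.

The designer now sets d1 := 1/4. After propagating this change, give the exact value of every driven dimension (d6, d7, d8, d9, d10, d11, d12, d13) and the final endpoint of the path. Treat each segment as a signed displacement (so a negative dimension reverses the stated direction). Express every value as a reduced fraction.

d6 = 1/2
d7 = -63/8
d8 = -7
d9 = 21/4
d10 = 139/4
d11 = 1/6
d12 = 771/8
d13 = 206/3
endpoint = (455/6, 41/6)

Apply edit: d1 := 1/4
  d6 = d1*2 = 1/2
  d7 = d6/4 - d5 = -63/8
  d8 = 7 - d4*4 = -7
  d9 = d6*4 - d1 + d4 = 21/4
  d10 = d9*5 + 8 + d6 = 139/4
  d11 = d6/3 = 1/6
  d12 = d7 + d10*3 = 771/8
  d13 = d10*2 - d11*5 = 206/3
Walk from origin (0, 0):
  seg 1: right by d11 = 1/6 → (1/6, 0)
  seg 2: down by d11 = 1/6 → (1/6, -1/6)
  seg 3: up by d8 = -7 → (1/6, -43/6)
  seg 4: up by d3 = 14 → (1/6, 41/6)
  seg 5: right by d13 = 206/3 → (413/6, 41/6)
  seg 6: left by d8 = -7 → (455/6, 41/6)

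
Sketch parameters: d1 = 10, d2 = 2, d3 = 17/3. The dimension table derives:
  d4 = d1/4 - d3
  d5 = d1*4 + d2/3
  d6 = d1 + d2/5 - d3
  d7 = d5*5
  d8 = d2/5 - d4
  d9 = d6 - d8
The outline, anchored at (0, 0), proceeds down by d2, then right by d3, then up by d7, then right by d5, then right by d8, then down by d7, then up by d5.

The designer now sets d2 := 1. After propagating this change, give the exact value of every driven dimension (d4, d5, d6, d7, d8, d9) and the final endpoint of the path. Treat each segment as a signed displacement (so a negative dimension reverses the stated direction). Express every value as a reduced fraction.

Apply edit: d2 := 1
  d4 = d1/4 - d3 = -19/6
  d5 = d1*4 + d2/3 = 121/3
  d6 = d1 + d2/5 - d3 = 68/15
  d7 = d5*5 = 605/3
  d8 = d2/5 - d4 = 101/30
  d9 = d6 - d8 = 7/6
Walk from origin (0, 0):
  seg 1: down by d2 = 1 → (0, -1)
  seg 2: right by d3 = 17/3 → (17/3, -1)
  seg 3: up by d7 = 605/3 → (17/3, 602/3)
  seg 4: right by d5 = 121/3 → (46, 602/3)
  seg 5: right by d8 = 101/30 → (1481/30, 602/3)
  seg 6: down by d7 = 605/3 → (1481/30, -1)
  seg 7: up by d5 = 121/3 → (1481/30, 118/3)

d4 = -19/6
d5 = 121/3
d6 = 68/15
d7 = 605/3
d8 = 101/30
d9 = 7/6
endpoint = (1481/30, 118/3)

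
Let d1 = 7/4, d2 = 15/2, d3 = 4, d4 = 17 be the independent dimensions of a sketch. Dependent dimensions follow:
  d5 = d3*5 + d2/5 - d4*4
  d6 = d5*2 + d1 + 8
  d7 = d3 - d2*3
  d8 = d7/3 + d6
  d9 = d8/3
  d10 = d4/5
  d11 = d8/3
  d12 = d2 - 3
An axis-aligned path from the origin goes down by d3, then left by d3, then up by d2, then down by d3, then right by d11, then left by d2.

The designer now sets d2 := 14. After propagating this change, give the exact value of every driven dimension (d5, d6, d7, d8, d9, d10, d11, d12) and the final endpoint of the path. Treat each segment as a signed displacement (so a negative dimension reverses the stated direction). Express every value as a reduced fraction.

Apply edit: d2 := 14
  d5 = d3*5 + d2/5 - d4*4 = -226/5
  d6 = d5*2 + d1 + 8 = -1613/20
  d7 = d3 - d2*3 = -38
  d8 = d7/3 + d6 = -5599/60
  d9 = d8/3 = -5599/180
  d10 = d4/5 = 17/5
  d11 = d8/3 = -5599/180
  d12 = d2 - 3 = 11
Walk from origin (0, 0):
  seg 1: down by d3 = 4 → (0, -4)
  seg 2: left by d3 = 4 → (-4, -4)
  seg 3: up by d2 = 14 → (-4, 10)
  seg 4: down by d3 = 4 → (-4, 6)
  seg 5: right by d11 = -5599/180 → (-6319/180, 6)
  seg 6: left by d2 = 14 → (-8839/180, 6)

d5 = -226/5
d6 = -1613/20
d7 = -38
d8 = -5599/60
d9 = -5599/180
d10 = 17/5
d11 = -5599/180
d12 = 11
endpoint = (-8839/180, 6)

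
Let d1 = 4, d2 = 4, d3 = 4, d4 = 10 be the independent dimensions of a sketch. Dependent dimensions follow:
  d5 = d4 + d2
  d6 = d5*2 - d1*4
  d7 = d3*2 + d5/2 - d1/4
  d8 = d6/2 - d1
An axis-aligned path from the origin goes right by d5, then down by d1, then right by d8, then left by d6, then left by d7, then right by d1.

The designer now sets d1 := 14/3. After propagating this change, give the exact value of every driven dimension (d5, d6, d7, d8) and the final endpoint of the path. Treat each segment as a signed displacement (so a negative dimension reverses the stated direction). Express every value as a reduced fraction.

d5 = 14
d6 = 28/3
d7 = 83/6
d8 = 0
endpoint = (-9/2, -14/3)

Apply edit: d1 := 14/3
  d5 = d4 + d2 = 14
  d6 = d5*2 - d1*4 = 28/3
  d7 = d3*2 + d5/2 - d1/4 = 83/6
  d8 = d6/2 - d1 = 0
Walk from origin (0, 0):
  seg 1: right by d5 = 14 → (14, 0)
  seg 2: down by d1 = 14/3 → (14, -14/3)
  seg 3: right by d8 = 0 → (14, -14/3)
  seg 4: left by d6 = 28/3 → (14/3, -14/3)
  seg 5: left by d7 = 83/6 → (-55/6, -14/3)
  seg 6: right by d1 = 14/3 → (-9/2, -14/3)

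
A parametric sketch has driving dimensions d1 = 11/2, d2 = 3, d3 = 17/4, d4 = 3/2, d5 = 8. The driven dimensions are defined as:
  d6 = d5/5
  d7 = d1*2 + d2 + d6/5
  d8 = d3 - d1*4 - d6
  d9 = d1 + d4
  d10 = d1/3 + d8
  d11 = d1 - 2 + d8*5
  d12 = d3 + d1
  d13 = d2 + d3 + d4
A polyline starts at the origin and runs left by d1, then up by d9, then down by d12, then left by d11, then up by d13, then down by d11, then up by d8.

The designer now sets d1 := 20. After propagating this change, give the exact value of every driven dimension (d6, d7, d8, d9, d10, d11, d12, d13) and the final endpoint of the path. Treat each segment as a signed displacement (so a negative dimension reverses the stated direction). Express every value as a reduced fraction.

Apply edit: d1 := 20
  d6 = d5/5 = 8/5
  d7 = d1*2 + d2 + d6/5 = 1083/25
  d8 = d3 - d1*4 - d6 = -1547/20
  d9 = d1 + d4 = 43/2
  d10 = d1/3 + d8 = -4241/60
  d11 = d1 - 2 + d8*5 = -1475/4
  d12 = d3 + d1 = 97/4
  d13 = d2 + d3 + d4 = 35/4
Walk from origin (0, 0):
  seg 1: left by d1 = 20 → (-20, 0)
  seg 2: up by d9 = 43/2 → (-20, 43/2)
  seg 3: down by d12 = 97/4 → (-20, -11/4)
  seg 4: left by d11 = -1475/4 → (1395/4, -11/4)
  seg 5: up by d13 = 35/4 → (1395/4, 6)
  seg 6: down by d11 = -1475/4 → (1395/4, 1499/4)
  seg 7: up by d8 = -1547/20 → (1395/4, 1487/5)

d6 = 8/5
d7 = 1083/25
d8 = -1547/20
d9 = 43/2
d10 = -4241/60
d11 = -1475/4
d12 = 97/4
d13 = 35/4
endpoint = (1395/4, 1487/5)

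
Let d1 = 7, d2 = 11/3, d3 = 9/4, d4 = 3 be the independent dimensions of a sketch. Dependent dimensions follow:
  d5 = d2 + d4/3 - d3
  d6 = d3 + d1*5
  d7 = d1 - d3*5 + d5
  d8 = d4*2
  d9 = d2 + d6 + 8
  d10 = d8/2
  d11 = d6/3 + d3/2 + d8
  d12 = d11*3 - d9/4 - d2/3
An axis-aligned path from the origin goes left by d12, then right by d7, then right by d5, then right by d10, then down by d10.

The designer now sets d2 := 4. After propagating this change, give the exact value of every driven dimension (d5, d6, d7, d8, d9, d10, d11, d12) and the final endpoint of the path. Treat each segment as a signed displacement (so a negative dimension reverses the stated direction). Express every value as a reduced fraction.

d5 = 11/4
d6 = 149/4
d7 = -3/2
d8 = 6
d9 = 197/4
d10 = 3
d11 = 469/24
d12 = 2159/48
endpoint = (-1955/48, -3)

Apply edit: d2 := 4
  d5 = d2 + d4/3 - d3 = 11/4
  d6 = d3 + d1*5 = 149/4
  d7 = d1 - d3*5 + d5 = -3/2
  d8 = d4*2 = 6
  d9 = d2 + d6 + 8 = 197/4
  d10 = d8/2 = 3
  d11 = d6/3 + d3/2 + d8 = 469/24
  d12 = d11*3 - d9/4 - d2/3 = 2159/48
Walk from origin (0, 0):
  seg 1: left by d12 = 2159/48 → (-2159/48, 0)
  seg 2: right by d7 = -3/2 → (-2231/48, 0)
  seg 3: right by d5 = 11/4 → (-2099/48, 0)
  seg 4: right by d10 = 3 → (-1955/48, 0)
  seg 5: down by d10 = 3 → (-1955/48, -3)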